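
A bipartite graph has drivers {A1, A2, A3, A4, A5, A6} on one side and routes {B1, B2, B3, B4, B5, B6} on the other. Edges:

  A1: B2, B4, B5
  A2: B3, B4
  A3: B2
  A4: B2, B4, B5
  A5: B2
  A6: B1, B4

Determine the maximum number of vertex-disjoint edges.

5

Unit-capacity flow: source→left, listed edges, right→sink; max matching = max flow.
Augmenting path A1→B2 (+1); matched 1.
Augmenting path A2→B3 (+1); matched 2.
Augmenting path A4→B4 (+1); matched 3.
Augmenting path A6→B1 (+1); matched 4.
Augmenting path A3→B2→A1→B5 (+1); matched 5.
No augmenting path remains; maximum matching = 5.
König certificate: {A1, A2, A4, A6, B2} is a vertex cover of size 5 (every listed pair touches it), so no matching can be larger.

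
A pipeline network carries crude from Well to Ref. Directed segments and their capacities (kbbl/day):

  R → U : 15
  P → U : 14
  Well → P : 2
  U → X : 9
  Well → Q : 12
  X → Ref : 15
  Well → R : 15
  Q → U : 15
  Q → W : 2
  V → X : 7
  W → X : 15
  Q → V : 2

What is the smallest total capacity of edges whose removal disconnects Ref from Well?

Augment Well→P→U→X→Ref: bottleneck 2, flow now 2.
Augment Well→Q→U→X→Ref: bottleneck 7, flow now 9.
Augment Well→Q→V→X→Ref: bottleneck 2, flow now 11.
Augment Well→Q→W→X→Ref: bottleneck 2, flow now 13.
No augmenting path remains; maximum flow = 13.
By max-flow min-cut, the minimum cut capacity equals the max flow.
In the residual graph, reachable from Well: {Well, P, Q, R, U}.
Min-cut edges: Q→V (2), Q→W (2), U→X (9); capacity 2 + 2 + 9 = 13.

13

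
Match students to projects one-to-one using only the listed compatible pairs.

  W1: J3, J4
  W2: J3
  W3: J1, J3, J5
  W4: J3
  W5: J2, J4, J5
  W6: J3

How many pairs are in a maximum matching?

4

Unit-capacity flow: source→left, listed edges, right→sink; max matching = max flow.
Augmenting path W1→J3 (+1); matched 1.
Augmenting path W3→J1 (+1); matched 2.
Augmenting path W5→J2 (+1); matched 3.
Augmenting path W2→J3→W1→J4 (+1); matched 4.
No augmenting path remains; maximum matching = 4.
König certificate: {W1, W3, W5, J3} is a vertex cover of size 4 (every listed pair touches it), so no matching can be larger.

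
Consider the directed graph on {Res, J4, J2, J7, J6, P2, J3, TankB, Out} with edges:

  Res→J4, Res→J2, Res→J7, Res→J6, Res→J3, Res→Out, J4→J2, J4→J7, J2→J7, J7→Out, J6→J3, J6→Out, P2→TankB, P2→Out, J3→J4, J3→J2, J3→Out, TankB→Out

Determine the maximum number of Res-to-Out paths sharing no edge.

Assign every edge capacity 1; by Menger, the answer equals the max flow.
Path Res→Out (+1); total 1.
Path Res→J7→Out (+1); total 2.
Path Res→J6→Out (+1); total 3.
Path Res→J3→Out (+1); total 4.
No residual Res→Out path; max flow = 4.
Certifying cut of size 4: {J7→Out, Res→J3, Res→J6, Res→Out}.

4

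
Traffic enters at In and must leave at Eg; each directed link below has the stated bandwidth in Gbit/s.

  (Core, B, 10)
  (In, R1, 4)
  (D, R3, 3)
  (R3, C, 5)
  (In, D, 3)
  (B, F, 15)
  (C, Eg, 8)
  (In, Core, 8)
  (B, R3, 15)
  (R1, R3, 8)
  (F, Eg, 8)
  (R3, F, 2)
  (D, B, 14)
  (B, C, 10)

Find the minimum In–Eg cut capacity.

Augment In→R1→R3→C→Eg: bottleneck 4, flow now 4.
Augment In→D→B→C→Eg: bottleneck 3, flow now 7.
Augment In→Core→B→C→Eg: bottleneck 1, flow now 8.
Augment In→Core→B→F→Eg: bottleneck 7, flow now 15.
No augmenting path remains; maximum flow = 15.
By max-flow min-cut, the minimum cut capacity equals the max flow.
In the residual graph, reachable from In: {In}.
Min-cut edges: In→R1 (4), In→D (3), In→Core (8); capacity 4 + 3 + 8 = 15.

15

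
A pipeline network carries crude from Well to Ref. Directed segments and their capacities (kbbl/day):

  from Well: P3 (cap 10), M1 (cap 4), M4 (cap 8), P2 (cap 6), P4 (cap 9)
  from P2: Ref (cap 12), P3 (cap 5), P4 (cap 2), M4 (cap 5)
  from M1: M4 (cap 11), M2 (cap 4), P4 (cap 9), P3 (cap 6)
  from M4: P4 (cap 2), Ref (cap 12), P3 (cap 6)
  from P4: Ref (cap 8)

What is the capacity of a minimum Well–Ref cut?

26

Augment Well→P2→Ref: bottleneck 6, flow now 6.
Augment Well→M4→Ref: bottleneck 8, flow now 14.
Augment Well→P4→Ref: bottleneck 8, flow now 22.
Augment Well→M1→M4→Ref: bottleneck 4, flow now 26.
No augmenting path remains; maximum flow = 26.
By max-flow min-cut, the minimum cut capacity equals the max flow.
In the residual graph, reachable from Well: {Well, P4, P3}.
Min-cut edges: Well→P2 (6), Well→M1 (4), Well→M4 (8), P4→Ref (8); capacity 6 + 4 + 8 + 8 = 26.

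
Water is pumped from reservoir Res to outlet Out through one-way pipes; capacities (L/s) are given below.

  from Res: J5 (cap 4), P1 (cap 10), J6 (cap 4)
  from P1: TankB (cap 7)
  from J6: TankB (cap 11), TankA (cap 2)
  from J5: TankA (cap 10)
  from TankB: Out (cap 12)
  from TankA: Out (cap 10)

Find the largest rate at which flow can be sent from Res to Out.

Augment Res→P1→TankB→Out: bottleneck 7, flow now 7.
Augment Res→J6→TankB→Out: bottleneck 4, flow now 11.
Augment Res→J5→TankA→Out: bottleneck 4, flow now 15.
No augmenting path remains; maximum flow = 15.
In the residual graph, reachable from Res: {Res, P1}.
Min-cut edges: Res→J6 (4), Res→J5 (4), P1→TankB (7); capacity 4 + 4 + 7 = 15.
This cut is saturated, so no flow can exceed 15.

15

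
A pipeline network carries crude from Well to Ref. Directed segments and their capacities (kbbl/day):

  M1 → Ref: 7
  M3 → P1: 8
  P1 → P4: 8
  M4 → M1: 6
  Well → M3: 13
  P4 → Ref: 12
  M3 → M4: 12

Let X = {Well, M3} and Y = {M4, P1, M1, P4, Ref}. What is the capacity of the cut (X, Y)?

Edges leaving {Well, M3}: M3→M4 (12), M3→P1 (8).
Cut capacity = 12 + 8 = 20.

20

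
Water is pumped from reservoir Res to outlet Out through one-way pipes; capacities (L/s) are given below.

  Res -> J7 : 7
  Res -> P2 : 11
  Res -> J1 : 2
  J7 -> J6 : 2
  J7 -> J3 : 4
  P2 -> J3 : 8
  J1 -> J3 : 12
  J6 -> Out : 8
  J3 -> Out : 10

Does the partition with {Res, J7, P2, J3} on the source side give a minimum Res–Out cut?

Given cut capacity: 2 + 2 + 10 = 14.
Augment Res→J7→J6→Out: bottleneck 2, flow now 2.
Augment Res→J7→J3→Out: bottleneck 4, flow now 6.
Augment Res→P2→J3→Out: bottleneck 6, flow now 12.
No augmenting path remains; maximum flow = 12.
In the residual graph, reachable from Res: {Res, J7, P2, J1, J3}.
Min-cut edges: J7→J6 (2), J3→Out (10); capacity 2 + 10 = 12.
Cut capacity 14 exceeds the max flow 12, so it is not minimum.

No — its capacity is 14, but the minimum cut has capacity 12.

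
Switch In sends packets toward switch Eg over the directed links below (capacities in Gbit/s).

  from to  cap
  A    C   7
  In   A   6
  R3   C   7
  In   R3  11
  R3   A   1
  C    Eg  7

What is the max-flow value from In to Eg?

7

Augment In→A→C→Eg: bottleneck 6, flow now 6.
Augment In→R3→C→Eg: bottleneck 1, flow now 7.
No augmenting path remains; maximum flow = 7.
In the residual graph, reachable from In: {In, A, R3, C}.
Min-cut edges: C→Eg (7); capacity 7 = 7.
This cut is saturated, so no flow can exceed 7.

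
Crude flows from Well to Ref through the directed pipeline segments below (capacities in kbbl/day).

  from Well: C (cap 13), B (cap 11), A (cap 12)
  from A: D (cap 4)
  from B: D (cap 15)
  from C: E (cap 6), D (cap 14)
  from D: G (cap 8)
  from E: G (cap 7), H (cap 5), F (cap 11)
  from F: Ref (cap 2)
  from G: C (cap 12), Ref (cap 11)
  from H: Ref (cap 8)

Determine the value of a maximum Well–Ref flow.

14

Augment Well→A→D→G→Ref: bottleneck 4, flow now 4.
Augment Well→B→D→G→Ref: bottleneck 4, flow now 8.
Augment Well→C→E→F→Ref: bottleneck 2, flow now 10.
Augment Well→C→E→G→Ref: bottleneck 3, flow now 13.
Augment Well→C→E→H→Ref: bottleneck 1, flow now 14.
No augmenting path remains; maximum flow = 14.
In the residual graph, reachable from Well: {Well, A, B, C, D}.
Min-cut edges: C→E (6), D→G (8); capacity 6 + 8 = 14.
This cut is saturated, so no flow can exceed 14.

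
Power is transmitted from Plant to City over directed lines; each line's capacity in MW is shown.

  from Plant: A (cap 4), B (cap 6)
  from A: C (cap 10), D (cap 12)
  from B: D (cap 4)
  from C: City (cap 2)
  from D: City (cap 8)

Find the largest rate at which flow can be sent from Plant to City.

Augment Plant→A→C→City: bottleneck 2, flow now 2.
Augment Plant→A→D→City: bottleneck 2, flow now 4.
Augment Plant→B→D→City: bottleneck 4, flow now 8.
No augmenting path remains; maximum flow = 8.
In the residual graph, reachable from Plant: {Plant, B}.
Min-cut edges: Plant→A (4), B→D (4); capacity 4 + 4 = 8.
This cut is saturated, so no flow can exceed 8.

8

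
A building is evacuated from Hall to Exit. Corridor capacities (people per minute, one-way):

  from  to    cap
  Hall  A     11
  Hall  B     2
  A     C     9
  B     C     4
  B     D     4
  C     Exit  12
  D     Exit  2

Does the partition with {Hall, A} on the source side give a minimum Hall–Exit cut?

Yes — it is a minimum cut (capacity 11).

Given cut capacity: 2 + 9 = 11.
Augment Hall→A→C→Exit: bottleneck 9, flow now 9.
Augment Hall→B→C→Exit: bottleneck 2, flow now 11.
No augmenting path remains; maximum flow = 11.
Cut capacity 11 equals the max flow, so it is a minimum cut.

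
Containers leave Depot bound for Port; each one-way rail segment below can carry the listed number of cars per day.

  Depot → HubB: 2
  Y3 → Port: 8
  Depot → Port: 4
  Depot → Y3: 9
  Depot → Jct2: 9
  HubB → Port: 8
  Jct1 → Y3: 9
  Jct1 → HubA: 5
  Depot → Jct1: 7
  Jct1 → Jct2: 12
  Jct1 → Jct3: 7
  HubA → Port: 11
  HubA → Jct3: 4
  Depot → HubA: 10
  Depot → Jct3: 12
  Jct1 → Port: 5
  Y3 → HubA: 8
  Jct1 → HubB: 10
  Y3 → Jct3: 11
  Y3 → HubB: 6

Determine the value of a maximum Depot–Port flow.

Augment Depot→Port: bottleneck 4, flow now 4.
Augment Depot→Jct1→Port: bottleneck 5, flow now 9.
Augment Depot→Y3→Port: bottleneck 8, flow now 17.
Augment Depot→HubA→Port: bottleneck 10, flow now 27.
Augment Depot→HubB→Port: bottleneck 2, flow now 29.
Augment Depot→Jct1→HubA→Port: bottleneck 1, flow now 30.
Augment Depot→Jct1→HubB→Port: bottleneck 1, flow now 31.
Augment Depot→Y3→HubB→Port: bottleneck 1, flow now 32.
No augmenting path remains; maximum flow = 32.
In the residual graph, reachable from Depot: {Depot, Jct3, Jct2}.
Min-cut edges: Depot→Jct1 (7), Depot→Y3 (9), Depot→HubA (10), Depot→HubB (2), Depot→Port (4); capacity 7 + 9 + 10 + 2 + 4 = 32.
This cut is saturated, so no flow can exceed 32.

32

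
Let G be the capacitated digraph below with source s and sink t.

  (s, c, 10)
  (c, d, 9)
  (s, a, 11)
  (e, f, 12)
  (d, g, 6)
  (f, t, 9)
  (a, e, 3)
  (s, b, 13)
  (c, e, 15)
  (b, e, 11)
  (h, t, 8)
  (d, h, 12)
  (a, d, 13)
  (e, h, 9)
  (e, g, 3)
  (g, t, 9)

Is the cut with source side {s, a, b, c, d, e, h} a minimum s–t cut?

Given cut capacity: 6 + 12 + 3 + 8 = 29.
Augment s→a→d→g→t: bottleneck 6, flow now 6.
Augment s→a→d→h→t: bottleneck 5, flow now 11.
Augment s→b→e→f→t: bottleneck 9, flow now 20.
Augment s→b→e→g→t: bottleneck 2, flow now 22.
Augment s→c→d→h→t: bottleneck 3, flow now 25.
Augment s→c→e→g→t: bottleneck 1, flow now 26.
No augmenting path remains; maximum flow = 26.
In the residual graph, reachable from s: {s, a, b, c, d, e, f, h}.
Min-cut edges: d→g (6), e→g (3), f→t (9), h→t (8); capacity 6 + 3 + 9 + 8 = 26.
Cut capacity 29 exceeds the max flow 26, so it is not minimum.

No — its capacity is 29, but the minimum cut has capacity 26.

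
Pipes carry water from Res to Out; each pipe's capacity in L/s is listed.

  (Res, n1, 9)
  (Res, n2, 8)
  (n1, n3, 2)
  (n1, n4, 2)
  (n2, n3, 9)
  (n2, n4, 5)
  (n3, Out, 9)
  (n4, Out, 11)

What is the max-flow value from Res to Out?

Augment Res→n1→n3→Out: bottleneck 2, flow now 2.
Augment Res→n1→n4→Out: bottleneck 2, flow now 4.
Augment Res→n2→n3→Out: bottleneck 7, flow now 11.
Augment Res→n2→n4→Out: bottleneck 1, flow now 12.
No augmenting path remains; maximum flow = 12.
In the residual graph, reachable from Res: {Res, n1}.
Min-cut edges: Res→n2 (8), n1→n3 (2), n1→n4 (2); capacity 8 + 2 + 2 = 12.
This cut is saturated, so no flow can exceed 12.

12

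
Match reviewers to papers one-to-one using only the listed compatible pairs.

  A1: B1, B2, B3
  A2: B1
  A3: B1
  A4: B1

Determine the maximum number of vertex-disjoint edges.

2

Unit-capacity flow: source→left, listed edges, right→sink; max matching = max flow.
Augmenting path A1→B1 (+1); matched 1.
Augmenting path A2→B1→A1→B2 (+1); matched 2.
No augmenting path remains; maximum matching = 2.
König certificate: {A1, B1} is a vertex cover of size 2 (every listed pair touches it), so no matching can be larger.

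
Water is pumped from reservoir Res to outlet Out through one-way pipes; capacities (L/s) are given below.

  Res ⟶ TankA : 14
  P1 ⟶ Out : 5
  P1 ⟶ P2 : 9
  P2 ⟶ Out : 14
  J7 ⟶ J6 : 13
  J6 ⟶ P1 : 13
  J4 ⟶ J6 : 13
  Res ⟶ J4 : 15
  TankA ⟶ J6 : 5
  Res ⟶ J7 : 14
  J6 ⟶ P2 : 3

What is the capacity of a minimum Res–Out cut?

16

Augment Res→J4→J6→P1→Out: bottleneck 5, flow now 5.
Augment Res→J4→J6→P2→Out: bottleneck 3, flow now 8.
Augment Res→J4→J6→P1→P2→Out: bottleneck 5, flow now 13.
Augment Res→J7→J6→P1→P2→Out: bottleneck 3, flow now 16.
No augmenting path remains; maximum flow = 16.
By max-flow min-cut, the minimum cut capacity equals the max flow.
In the residual graph, reachable from Res: {Res, J4, J7, TankA, J6}.
Min-cut edges: J6→P1 (13), J6→P2 (3); capacity 13 + 3 = 16.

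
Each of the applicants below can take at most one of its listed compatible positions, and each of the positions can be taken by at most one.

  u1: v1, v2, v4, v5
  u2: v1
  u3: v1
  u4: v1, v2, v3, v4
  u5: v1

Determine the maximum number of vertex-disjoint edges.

Unit-capacity flow: source→left, listed edges, right→sink; max matching = max flow.
Augmenting path u1→v1 (+1); matched 1.
Augmenting path u4→v2 (+1); matched 2.
Augmenting path u2→v1→u1→v4 (+1); matched 3.
No augmenting path remains; maximum matching = 3.
König certificate: {u1, u4, v1} is a vertex cover of size 3 (every listed pair touches it), so no matching can be larger.

3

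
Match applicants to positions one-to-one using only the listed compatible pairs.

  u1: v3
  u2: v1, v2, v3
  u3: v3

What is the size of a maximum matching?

2

Unit-capacity flow: source→left, listed edges, right→sink; max matching = max flow.
Augmenting path u1→v3 (+1); matched 1.
Augmenting path u2→v1 (+1); matched 2.
No augmenting path remains; maximum matching = 2.
König certificate: {u2, v3} is a vertex cover of size 2 (every listed pair touches it), so no matching can be larger.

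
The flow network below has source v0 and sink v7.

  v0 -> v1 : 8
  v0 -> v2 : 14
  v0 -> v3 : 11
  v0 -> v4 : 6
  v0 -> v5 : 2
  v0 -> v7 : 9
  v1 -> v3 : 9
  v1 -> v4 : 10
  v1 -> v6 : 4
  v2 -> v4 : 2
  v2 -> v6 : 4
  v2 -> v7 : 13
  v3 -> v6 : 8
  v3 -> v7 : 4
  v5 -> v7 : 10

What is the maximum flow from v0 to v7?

28

Augment v0→v7: bottleneck 9, flow now 9.
Augment v0→v2→v7: bottleneck 13, flow now 22.
Augment v0→v3→v7: bottleneck 4, flow now 26.
Augment v0→v5→v7: bottleneck 2, flow now 28.
No augmenting path remains; maximum flow = 28.
In the residual graph, reachable from v0: {v0, v1, v2, v3, v4, v6}.
Min-cut edges: v0→v5 (2), v0→v7 (9), v2→v7 (13), v3→v7 (4); capacity 2 + 9 + 13 + 4 = 28.
This cut is saturated, so no flow can exceed 28.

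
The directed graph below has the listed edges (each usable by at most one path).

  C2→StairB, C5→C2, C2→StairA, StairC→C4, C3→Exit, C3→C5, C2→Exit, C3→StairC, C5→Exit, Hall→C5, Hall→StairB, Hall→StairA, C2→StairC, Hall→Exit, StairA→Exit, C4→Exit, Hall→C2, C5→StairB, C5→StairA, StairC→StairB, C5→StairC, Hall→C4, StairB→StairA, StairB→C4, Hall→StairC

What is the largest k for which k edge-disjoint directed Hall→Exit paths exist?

5

Assign every edge capacity 1; by Menger, the answer equals the max flow.
Path Hall→Exit (+1); total 1.
Path Hall→C5→Exit (+1); total 2.
Path Hall→C2→Exit (+1); total 3.
Path Hall→StairA→Exit (+1); total 4.
Path Hall→C4→Exit (+1); total 5.
No residual Hall→Exit path; max flow = 5.
Certifying cut of size 5: {C4→Exit, Hall→C2, Hall→C5, Hall→Exit, StairA→Exit}.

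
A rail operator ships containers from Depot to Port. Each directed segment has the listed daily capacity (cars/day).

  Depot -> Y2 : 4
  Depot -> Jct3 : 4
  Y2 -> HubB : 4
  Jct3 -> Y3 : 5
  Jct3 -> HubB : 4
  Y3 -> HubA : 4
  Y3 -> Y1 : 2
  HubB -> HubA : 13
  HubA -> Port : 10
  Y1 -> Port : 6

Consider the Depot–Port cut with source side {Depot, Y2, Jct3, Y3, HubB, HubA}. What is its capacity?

12

Edges leaving {Depot, Y2, Jct3, Y3, HubB, HubA}: Y3→Y1 (2), HubA→Port (10).
Cut capacity = 2 + 10 = 12.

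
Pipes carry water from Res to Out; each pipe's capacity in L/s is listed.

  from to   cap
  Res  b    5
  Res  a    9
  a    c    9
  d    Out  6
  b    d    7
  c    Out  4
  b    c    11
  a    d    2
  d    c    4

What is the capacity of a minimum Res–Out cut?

10

Augment Res→a→c→Out: bottleneck 4, flow now 4.
Augment Res→a→d→Out: bottleneck 2, flow now 6.
Augment Res→b→d→Out: bottleneck 4, flow now 10.
No augmenting path remains; maximum flow = 10.
By max-flow min-cut, the minimum cut capacity equals the max flow.
In the residual graph, reachable from Res: {Res, a, b, c, d}.
Min-cut edges: c→Out (4), d→Out (6); capacity 4 + 6 = 10.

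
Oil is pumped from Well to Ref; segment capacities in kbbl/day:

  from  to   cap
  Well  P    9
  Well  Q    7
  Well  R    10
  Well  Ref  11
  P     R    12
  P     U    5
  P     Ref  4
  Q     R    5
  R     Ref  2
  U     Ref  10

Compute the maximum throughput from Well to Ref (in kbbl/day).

22

Augment Well→Ref: bottleneck 11, flow now 11.
Augment Well→P→Ref: bottleneck 4, flow now 15.
Augment Well→R→Ref: bottleneck 2, flow now 17.
Augment Well→P→U→Ref: bottleneck 5, flow now 22.
No augmenting path remains; maximum flow = 22.
In the residual graph, reachable from Well: {Well, Q, R}.
Min-cut edges: Well→P (9), Well→Ref (11), R→Ref (2); capacity 9 + 11 + 2 = 22.
This cut is saturated, so no flow can exceed 22.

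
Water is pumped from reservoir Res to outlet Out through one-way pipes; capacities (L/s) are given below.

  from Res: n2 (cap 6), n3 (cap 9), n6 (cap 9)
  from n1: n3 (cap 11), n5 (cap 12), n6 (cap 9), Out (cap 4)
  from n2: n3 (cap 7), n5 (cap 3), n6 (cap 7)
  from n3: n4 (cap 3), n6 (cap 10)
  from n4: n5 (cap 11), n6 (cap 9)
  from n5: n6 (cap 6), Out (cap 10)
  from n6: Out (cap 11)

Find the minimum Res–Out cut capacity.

Augment Res→n6→Out: bottleneck 9, flow now 9.
Augment Res→n2→n5→Out: bottleneck 3, flow now 12.
Augment Res→n2→n6→Out: bottleneck 2, flow now 14.
Augment Res→n3→n4→n5→Out: bottleneck 3, flow now 17.
No augmenting path remains; maximum flow = 17.
By max-flow min-cut, the minimum cut capacity equals the max flow.
In the residual graph, reachable from Res: {Res, n2, n3, n6}.
Min-cut edges: n2→n5 (3), n3→n4 (3), n6→Out (11); capacity 3 + 3 + 11 = 17.

17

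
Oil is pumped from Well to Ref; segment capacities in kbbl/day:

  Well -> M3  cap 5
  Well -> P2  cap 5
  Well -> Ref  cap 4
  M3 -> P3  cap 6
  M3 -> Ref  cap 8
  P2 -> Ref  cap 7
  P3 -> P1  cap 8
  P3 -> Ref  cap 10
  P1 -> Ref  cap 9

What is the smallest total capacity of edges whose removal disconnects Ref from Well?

14

Augment Well→Ref: bottleneck 4, flow now 4.
Augment Well→M3→Ref: bottleneck 5, flow now 9.
Augment Well→P2→Ref: bottleneck 5, flow now 14.
No augmenting path remains; maximum flow = 14.
By max-flow min-cut, the minimum cut capacity equals the max flow.
In the residual graph, reachable from Well: {Well}.
Min-cut edges: Well→M3 (5), Well→P2 (5), Well→Ref (4); capacity 5 + 5 + 4 = 14.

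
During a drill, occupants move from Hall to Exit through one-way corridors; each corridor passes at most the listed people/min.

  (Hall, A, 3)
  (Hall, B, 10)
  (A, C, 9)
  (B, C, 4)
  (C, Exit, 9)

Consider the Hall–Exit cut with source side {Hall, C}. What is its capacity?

22

Edges leaving {Hall, C}: Hall→A (3), Hall→B (10), C→Exit (9).
Cut capacity = 3 + 10 + 9 = 22.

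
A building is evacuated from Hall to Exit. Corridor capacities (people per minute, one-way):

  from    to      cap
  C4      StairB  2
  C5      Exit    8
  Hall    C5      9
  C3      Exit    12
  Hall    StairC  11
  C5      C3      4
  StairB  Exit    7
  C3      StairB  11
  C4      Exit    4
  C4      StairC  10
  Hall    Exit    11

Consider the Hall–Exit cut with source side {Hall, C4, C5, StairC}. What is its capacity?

Edges leaving {Hall, C4, C5, StairC}: Hall→Exit (11), C4→StairB (2), C4→Exit (4), C5→C3 (4), C5→Exit (8).
Cut capacity = 11 + 2 + 4 + 4 + 8 = 29.

29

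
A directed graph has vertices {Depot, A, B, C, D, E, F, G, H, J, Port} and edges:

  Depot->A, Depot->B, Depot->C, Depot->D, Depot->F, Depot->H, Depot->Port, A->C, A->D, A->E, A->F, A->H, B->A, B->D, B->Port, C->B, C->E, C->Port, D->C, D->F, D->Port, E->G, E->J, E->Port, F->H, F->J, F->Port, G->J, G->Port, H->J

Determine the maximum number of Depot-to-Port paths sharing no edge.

Assign every edge capacity 1; by Menger, the answer equals the max flow.
Path Depot→Port (+1); total 1.
Path Depot→B→Port (+1); total 2.
Path Depot→C→Port (+1); total 3.
Path Depot→D→Port (+1); total 4.
Path Depot→F→Port (+1); total 5.
Path Depot→A→E→Port (+1); total 6.
No residual Depot→Port path; max flow = 6.
Certifying cut of size 6: {Depot→A, Depot→B, Depot→C, Depot→D, Depot→F, Depot→Port}.

6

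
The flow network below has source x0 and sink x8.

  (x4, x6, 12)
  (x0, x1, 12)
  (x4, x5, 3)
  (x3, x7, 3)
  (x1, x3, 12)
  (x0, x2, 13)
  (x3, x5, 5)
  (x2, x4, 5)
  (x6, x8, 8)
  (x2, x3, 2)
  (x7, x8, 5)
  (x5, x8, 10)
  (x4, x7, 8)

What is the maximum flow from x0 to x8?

13

Augment x0→x1→x3→x5→x8: bottleneck 5, flow now 5.
Augment x0→x1→x3→x7→x8: bottleneck 3, flow now 8.
Augment x0→x2→x4→x5→x8: bottleneck 3, flow now 11.
Augment x0→x2→x4→x6→x8: bottleneck 2, flow now 13.
No augmenting path remains; maximum flow = 13.
In the residual graph, reachable from x0: {x0, x1, x2, x3}.
Min-cut edges: x2→x4 (5), x3→x5 (5), x3→x7 (3); capacity 5 + 5 + 3 = 13.
This cut is saturated, so no flow can exceed 13.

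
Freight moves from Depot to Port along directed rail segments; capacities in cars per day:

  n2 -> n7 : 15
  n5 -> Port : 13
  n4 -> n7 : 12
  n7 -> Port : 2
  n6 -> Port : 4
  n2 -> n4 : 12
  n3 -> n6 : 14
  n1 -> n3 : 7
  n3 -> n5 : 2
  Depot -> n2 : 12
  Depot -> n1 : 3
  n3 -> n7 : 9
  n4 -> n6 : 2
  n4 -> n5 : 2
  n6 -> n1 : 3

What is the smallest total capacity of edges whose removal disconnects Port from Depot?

9

Augment Depot→n2→n7→Port: bottleneck 2, flow now 2.
Augment Depot→n1→n3→n5→Port: bottleneck 2, flow now 4.
Augment Depot→n1→n3→n6→Port: bottleneck 1, flow now 5.
Augment Depot→n2→n4→n5→Port: bottleneck 2, flow now 7.
Augment Depot→n2→n4→n6→Port: bottleneck 2, flow now 9.
No augmenting path remains; maximum flow = 9.
By max-flow min-cut, the minimum cut capacity equals the max flow.
In the residual graph, reachable from Depot: {Depot, n2, n4, n7}.
Min-cut edges: Depot→n1 (3), n4→n5 (2), n4→n6 (2), n7→Port (2); capacity 3 + 2 + 2 + 2 = 9.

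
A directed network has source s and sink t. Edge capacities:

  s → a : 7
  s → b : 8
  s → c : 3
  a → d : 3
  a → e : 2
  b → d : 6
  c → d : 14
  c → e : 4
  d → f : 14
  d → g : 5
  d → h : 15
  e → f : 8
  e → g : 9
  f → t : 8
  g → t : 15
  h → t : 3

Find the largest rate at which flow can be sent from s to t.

Augment s→a→d→f→t: bottleneck 3, flow now 3.
Augment s→a→e→f→t: bottleneck 2, flow now 5.
Augment s→b→d→f→t: bottleneck 3, flow now 8.
Augment s→b→d→g→t: bottleneck 3, flow now 11.
Augment s→c→d→g→t: bottleneck 2, flow now 13.
Augment s→c→d→h→t: bottleneck 1, flow now 14.
No augmenting path remains; maximum flow = 14.
In the residual graph, reachable from s: {s, a, b}.
Min-cut edges: s→c (3), a→d (3), a→e (2), b→d (6); capacity 3 + 3 + 2 + 6 = 14.
This cut is saturated, so no flow can exceed 14.

14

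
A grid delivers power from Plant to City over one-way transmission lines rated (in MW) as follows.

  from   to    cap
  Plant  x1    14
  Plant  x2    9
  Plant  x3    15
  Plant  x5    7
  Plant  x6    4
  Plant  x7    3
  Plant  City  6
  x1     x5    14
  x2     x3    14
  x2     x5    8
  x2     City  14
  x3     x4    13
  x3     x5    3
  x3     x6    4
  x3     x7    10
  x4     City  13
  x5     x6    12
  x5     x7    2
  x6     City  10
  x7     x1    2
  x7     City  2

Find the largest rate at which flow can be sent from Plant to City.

40

Augment Plant→City: bottleneck 6, flow now 6.
Augment Plant→x2→City: bottleneck 9, flow now 15.
Augment Plant→x6→City: bottleneck 4, flow now 19.
Augment Plant→x7→City: bottleneck 2, flow now 21.
Augment Plant→x3→x4→City: bottleneck 13, flow now 34.
Augment Plant→x3→x6→City: bottleneck 2, flow now 36.
Augment Plant→x5→x6→City: bottleneck 4, flow now 40.
No augmenting path remains; maximum flow = 40.
In the residual graph, reachable from Plant: {Plant, x1, x3, x5, x6, x7}.
Min-cut edges: Plant→x2 (9), Plant→City (6), x3→x4 (13), x6→City (10), x7→City (2); capacity 9 + 6 + 13 + 10 + 2 = 40.
This cut is saturated, so no flow can exceed 40.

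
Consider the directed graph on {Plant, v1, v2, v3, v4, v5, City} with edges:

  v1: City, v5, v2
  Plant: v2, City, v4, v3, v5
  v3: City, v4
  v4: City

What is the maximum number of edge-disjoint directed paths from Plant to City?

3

Assign every edge capacity 1; by Menger, the answer equals the max flow.
Path Plant→City (+1); total 1.
Path Plant→v3→City (+1); total 2.
Path Plant→v4→City (+1); total 3.
No residual Plant→City path; max flow = 3.
Certifying cut of size 3: {Plant→City, Plant→v3, Plant→v4}.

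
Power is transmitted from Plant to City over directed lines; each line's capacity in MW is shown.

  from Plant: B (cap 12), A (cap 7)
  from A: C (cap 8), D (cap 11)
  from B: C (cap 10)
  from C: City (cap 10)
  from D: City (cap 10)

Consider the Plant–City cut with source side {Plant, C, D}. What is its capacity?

39

Edges leaving {Plant, C, D}: Plant→A (7), Plant→B (12), C→City (10), D→City (10).
Cut capacity = 7 + 12 + 10 + 10 = 39.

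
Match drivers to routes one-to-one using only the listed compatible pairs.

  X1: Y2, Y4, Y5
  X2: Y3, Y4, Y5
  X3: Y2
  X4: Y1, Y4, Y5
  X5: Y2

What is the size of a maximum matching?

4

Unit-capacity flow: source→left, listed edges, right→sink; max matching = max flow.
Augmenting path X1→Y2 (+1); matched 1.
Augmenting path X2→Y3 (+1); matched 2.
Augmenting path X4→Y1 (+1); matched 3.
Augmenting path X3→Y2→X1→Y4 (+1); matched 4.
No augmenting path remains; maximum matching = 4.
König certificate: {X1, X2, X4, Y2} is a vertex cover of size 4 (every listed pair touches it), so no matching can be larger.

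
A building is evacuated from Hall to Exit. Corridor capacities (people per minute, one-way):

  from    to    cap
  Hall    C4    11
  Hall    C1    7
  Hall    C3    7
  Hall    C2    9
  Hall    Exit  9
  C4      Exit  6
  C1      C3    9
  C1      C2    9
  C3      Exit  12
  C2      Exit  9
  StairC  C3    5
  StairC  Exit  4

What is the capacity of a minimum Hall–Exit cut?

36

Augment Hall→Exit: bottleneck 9, flow now 9.
Augment Hall→C4→Exit: bottleneck 6, flow now 15.
Augment Hall→C3→Exit: bottleneck 7, flow now 22.
Augment Hall→C2→Exit: bottleneck 9, flow now 31.
Augment Hall→C1→C3→Exit: bottleneck 5, flow now 36.
No augmenting path remains; maximum flow = 36.
By max-flow min-cut, the minimum cut capacity equals the max flow.
In the residual graph, reachable from Hall: {Hall, C4, C1, C3, C2}.
Min-cut edges: Hall→Exit (9), C4→Exit (6), C3→Exit (12), C2→Exit (9); capacity 9 + 6 + 12 + 9 = 36.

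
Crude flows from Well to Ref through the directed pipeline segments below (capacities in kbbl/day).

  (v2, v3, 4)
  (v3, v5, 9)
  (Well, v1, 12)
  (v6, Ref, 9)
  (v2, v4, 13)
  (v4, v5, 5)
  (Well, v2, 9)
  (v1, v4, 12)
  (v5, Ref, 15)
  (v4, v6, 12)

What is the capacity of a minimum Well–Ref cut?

18

Augment Well→v1→v4→v5→Ref: bottleneck 5, flow now 5.
Augment Well→v1→v4→v6→Ref: bottleneck 7, flow now 12.
Augment Well→v2→v3→v5→Ref: bottleneck 4, flow now 16.
Augment Well→v2→v4→v6→Ref: bottleneck 2, flow now 18.
No augmenting path remains; maximum flow = 18.
By max-flow min-cut, the minimum cut capacity equals the max flow.
In the residual graph, reachable from Well: {Well, v1, v2, v4, v6}.
Min-cut edges: v2→v3 (4), v4→v5 (5), v6→Ref (9); capacity 4 + 5 + 9 = 18.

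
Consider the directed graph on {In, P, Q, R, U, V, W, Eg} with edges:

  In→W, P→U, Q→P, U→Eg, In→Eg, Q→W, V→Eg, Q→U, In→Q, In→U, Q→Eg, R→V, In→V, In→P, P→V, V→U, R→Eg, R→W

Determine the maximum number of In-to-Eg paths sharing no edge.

Assign every edge capacity 1; by Menger, the answer equals the max flow.
Path In→Eg (+1); total 1.
Path In→Q→Eg (+1); total 2.
Path In→U→Eg (+1); total 3.
Path In→V→Eg (+1); total 4.
No residual In→Eg path; max flow = 4.
Certifying cut of size 4: {In→Eg, In→Q, U→Eg, V→Eg}.

4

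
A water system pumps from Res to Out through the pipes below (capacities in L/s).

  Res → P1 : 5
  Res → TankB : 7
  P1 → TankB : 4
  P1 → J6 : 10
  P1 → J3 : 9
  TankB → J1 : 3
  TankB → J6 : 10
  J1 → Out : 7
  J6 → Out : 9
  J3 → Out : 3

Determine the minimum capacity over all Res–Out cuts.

12

Augment Res→P1→J6→Out: bottleneck 5, flow now 5.
Augment Res→TankB→J1→Out: bottleneck 3, flow now 8.
Augment Res→TankB→J6→Out: bottleneck 4, flow now 12.
No augmenting path remains; maximum flow = 12.
By max-flow min-cut, the minimum cut capacity equals the max flow.
In the residual graph, reachable from Res: {Res}.
Min-cut edges: Res→P1 (5), Res→TankB (7); capacity 5 + 7 = 12.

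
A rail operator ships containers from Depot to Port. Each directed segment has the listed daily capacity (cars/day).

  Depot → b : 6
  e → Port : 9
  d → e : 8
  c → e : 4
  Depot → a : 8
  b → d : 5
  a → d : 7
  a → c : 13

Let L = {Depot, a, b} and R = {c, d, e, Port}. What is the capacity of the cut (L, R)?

25

Edges leaving {Depot, a, b}: a→c (13), a→d (7), b→d (5).
Cut capacity = 13 + 7 + 5 = 25.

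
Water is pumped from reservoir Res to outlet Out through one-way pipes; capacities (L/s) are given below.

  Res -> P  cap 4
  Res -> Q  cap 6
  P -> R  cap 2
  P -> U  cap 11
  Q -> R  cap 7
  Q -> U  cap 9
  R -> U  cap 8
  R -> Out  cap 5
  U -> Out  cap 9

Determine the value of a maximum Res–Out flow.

Augment Res→P→R→Out: bottleneck 2, flow now 2.
Augment Res→P→U→Out: bottleneck 2, flow now 4.
Augment Res→Q→R→Out: bottleneck 3, flow now 7.
Augment Res→Q→U→Out: bottleneck 3, flow now 10.
No augmenting path remains; maximum flow = 10.
In the residual graph, reachable from Res: {Res}.
Min-cut edges: Res→P (4), Res→Q (6); capacity 4 + 6 = 10.
This cut is saturated, so no flow can exceed 10.

10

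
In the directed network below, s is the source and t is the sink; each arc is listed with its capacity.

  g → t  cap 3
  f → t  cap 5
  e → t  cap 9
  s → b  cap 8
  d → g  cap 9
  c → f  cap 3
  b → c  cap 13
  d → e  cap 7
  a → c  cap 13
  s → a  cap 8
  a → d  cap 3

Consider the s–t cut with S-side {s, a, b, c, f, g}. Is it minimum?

No — its capacity is 11, but the minimum cut has capacity 6.

Given cut capacity: 3 + 5 + 3 = 11.
Augment s→a→c→f→t: bottleneck 3, flow now 3.
Augment s→a→d→e→t: bottleneck 3, flow now 6.
No augmenting path remains; maximum flow = 6.
In the residual graph, reachable from s: {s, a, b, c}.
Min-cut edges: a→d (3), c→f (3); capacity 3 + 3 = 6.
Cut capacity 11 exceeds the max flow 6, so it is not minimum.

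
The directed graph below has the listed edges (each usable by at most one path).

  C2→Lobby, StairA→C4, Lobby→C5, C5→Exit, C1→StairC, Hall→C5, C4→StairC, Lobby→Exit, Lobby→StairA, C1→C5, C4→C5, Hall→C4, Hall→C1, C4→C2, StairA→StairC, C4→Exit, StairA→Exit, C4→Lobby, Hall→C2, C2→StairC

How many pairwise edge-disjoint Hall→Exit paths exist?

Assign every edge capacity 1; by Menger, the answer equals the max flow.
Path Hall→C4→Exit (+1); total 1.
Path Hall→C5→Exit (+1); total 2.
Path Hall→C2→Lobby→Exit (+1); total 3.
No residual Hall→Exit path; max flow = 3.
Certifying cut of size 3: {C5→Exit, Hall→C2, Hall→C4}.

3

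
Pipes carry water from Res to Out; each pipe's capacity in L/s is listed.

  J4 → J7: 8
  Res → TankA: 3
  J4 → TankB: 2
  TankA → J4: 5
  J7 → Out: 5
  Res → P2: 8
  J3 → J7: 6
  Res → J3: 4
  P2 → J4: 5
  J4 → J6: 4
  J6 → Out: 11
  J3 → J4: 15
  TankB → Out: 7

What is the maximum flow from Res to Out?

Augment Res→J3→J7→Out: bottleneck 4, flow now 4.
Augment Res→TankA→J4→J6→Out: bottleneck 3, flow now 7.
Augment Res→P2→J4→J6→Out: bottleneck 1, flow now 8.
Augment Res→P2→J4→TankB→Out: bottleneck 2, flow now 10.
Augment Res→P2→J4→J7→Out: bottleneck 1, flow now 11.
No augmenting path remains; maximum flow = 11.
In the residual graph, reachable from Res: {Res, J3, TankA, P2, J4, J7}.
Min-cut edges: J4→J6 (4), J4→TankB (2), J7→Out (5); capacity 4 + 2 + 5 = 11.
This cut is saturated, so no flow can exceed 11.

11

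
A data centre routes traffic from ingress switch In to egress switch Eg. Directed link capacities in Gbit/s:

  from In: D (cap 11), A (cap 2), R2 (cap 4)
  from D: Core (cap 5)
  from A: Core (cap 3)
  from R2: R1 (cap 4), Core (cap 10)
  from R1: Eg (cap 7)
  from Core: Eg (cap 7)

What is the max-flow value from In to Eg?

11

Augment In→D→Core→Eg: bottleneck 5, flow now 5.
Augment In→A→Core→Eg: bottleneck 2, flow now 7.
Augment In→R2→R1→Eg: bottleneck 4, flow now 11.
No augmenting path remains; maximum flow = 11.
In the residual graph, reachable from In: {In, D}.
Min-cut edges: In→A (2), In→R2 (4), D→Core (5); capacity 2 + 4 + 5 = 11.
This cut is saturated, so no flow can exceed 11.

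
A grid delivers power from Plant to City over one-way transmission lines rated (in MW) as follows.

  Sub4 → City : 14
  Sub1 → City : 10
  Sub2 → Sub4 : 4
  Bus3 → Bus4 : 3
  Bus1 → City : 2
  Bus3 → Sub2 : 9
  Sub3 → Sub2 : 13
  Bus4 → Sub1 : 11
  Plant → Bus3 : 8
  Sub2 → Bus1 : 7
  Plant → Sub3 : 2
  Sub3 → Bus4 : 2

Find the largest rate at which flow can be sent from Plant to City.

Augment Plant→Sub3→Bus4→Sub1→City: bottleneck 2, flow now 2.
Augment Plant→Bus3→Bus4→Sub1→City: bottleneck 3, flow now 5.
Augment Plant→Bus3→Sub2→Bus1→City: bottleneck 2, flow now 7.
Augment Plant→Bus3→Sub2→Sub4→City: bottleneck 3, flow now 10.
No augmenting path remains; maximum flow = 10.
In the residual graph, reachable from Plant: {Plant}.
Min-cut edges: Plant→Sub3 (2), Plant→Bus3 (8); capacity 2 + 8 = 10.
This cut is saturated, so no flow can exceed 10.

10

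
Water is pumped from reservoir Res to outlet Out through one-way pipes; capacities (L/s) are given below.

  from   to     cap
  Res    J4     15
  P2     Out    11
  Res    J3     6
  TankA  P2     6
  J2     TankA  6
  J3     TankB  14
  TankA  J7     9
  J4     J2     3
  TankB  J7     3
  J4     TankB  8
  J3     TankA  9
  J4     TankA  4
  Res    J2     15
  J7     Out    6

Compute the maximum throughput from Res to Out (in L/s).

12

Augment Res→J4→TankA→P2→Out: bottleneck 4, flow now 4.
Augment Res→J4→TankB→J7→Out: bottleneck 3, flow now 7.
Augment Res→J2→TankA→P2→Out: bottleneck 2, flow now 9.
Augment Res→J2→TankA→J7→Out: bottleneck 3, flow now 12.
No augmenting path remains; maximum flow = 12.
In the residual graph, reachable from Res: {Res, J4, J2, J3, TankA, TankB, J7}.
Min-cut edges: TankA→P2 (6), J7→Out (6); capacity 6 + 6 = 12.
This cut is saturated, so no flow can exceed 12.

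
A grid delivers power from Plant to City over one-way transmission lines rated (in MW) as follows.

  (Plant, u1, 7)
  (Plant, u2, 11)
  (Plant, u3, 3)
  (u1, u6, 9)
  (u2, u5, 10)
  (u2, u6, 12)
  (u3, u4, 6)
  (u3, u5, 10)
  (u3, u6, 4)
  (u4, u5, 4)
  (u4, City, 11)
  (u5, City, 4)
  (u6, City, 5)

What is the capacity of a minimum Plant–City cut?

Augment Plant→u1→u6→City: bottleneck 5, flow now 5.
Augment Plant→u2→u5→City: bottleneck 4, flow now 9.
Augment Plant→u3→u4→City: bottleneck 3, flow now 12.
No augmenting path remains; maximum flow = 12.
By max-flow min-cut, the minimum cut capacity equals the max flow.
In the residual graph, reachable from Plant: {Plant, u1, u2, u5, u6}.
Min-cut edges: Plant→u3 (3), u5→City (4), u6→City (5); capacity 3 + 4 + 5 = 12.

12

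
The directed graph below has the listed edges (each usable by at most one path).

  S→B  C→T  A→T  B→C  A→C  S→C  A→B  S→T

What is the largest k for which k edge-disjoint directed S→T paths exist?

2

Assign every edge capacity 1; by Menger, the answer equals the max flow.
Path S→T (+1); total 1.
Path S→C→T (+1); total 2.
No residual S→T path; max flow = 2.
Certifying cut of size 2: {C→T, S→T}.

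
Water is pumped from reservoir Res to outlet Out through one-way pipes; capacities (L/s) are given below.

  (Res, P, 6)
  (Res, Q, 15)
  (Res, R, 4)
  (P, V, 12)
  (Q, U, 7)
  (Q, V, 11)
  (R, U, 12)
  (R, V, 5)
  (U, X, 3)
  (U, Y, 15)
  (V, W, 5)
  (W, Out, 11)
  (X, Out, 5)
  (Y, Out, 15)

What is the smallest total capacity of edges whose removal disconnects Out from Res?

Augment Res→P→V→W→Out: bottleneck 5, flow now 5.
Augment Res→Q→U→X→Out: bottleneck 3, flow now 8.
Augment Res→Q→U→Y→Out: bottleneck 4, flow now 12.
Augment Res→R→U→Y→Out: bottleneck 4, flow now 16.
No augmenting path remains; maximum flow = 16.
By max-flow min-cut, the minimum cut capacity equals the max flow.
In the residual graph, reachable from Res: {Res, P, Q, V}.
Min-cut edges: Res→R (4), Q→U (7), V→W (5); capacity 4 + 7 + 5 = 16.

16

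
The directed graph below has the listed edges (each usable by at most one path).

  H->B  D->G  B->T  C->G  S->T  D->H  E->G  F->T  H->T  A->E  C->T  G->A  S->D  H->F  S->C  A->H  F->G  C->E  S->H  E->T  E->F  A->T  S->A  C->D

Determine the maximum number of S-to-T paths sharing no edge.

Assign every edge capacity 1; by Menger, the answer equals the max flow.
Path S→T (+1); total 1.
Path S→A→T (+1); total 2.
Path S→C→T (+1); total 3.
Path S→H→T (+1); total 4.
Path S→D→H→B→T (+1); total 5.
No residual S→T path; max flow = 5.
Certifying cut of size 5: {S→A, S→C, S→D, S→H, S→T}.

5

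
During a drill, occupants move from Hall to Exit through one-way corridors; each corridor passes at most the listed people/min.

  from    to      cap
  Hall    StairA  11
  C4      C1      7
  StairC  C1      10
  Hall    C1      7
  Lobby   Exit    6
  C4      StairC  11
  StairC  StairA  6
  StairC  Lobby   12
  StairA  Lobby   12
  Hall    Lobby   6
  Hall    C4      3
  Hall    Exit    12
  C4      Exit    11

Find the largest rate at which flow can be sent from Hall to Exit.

21

Augment Hall→Exit: bottleneck 12, flow now 12.
Augment Hall→C4→Exit: bottleneck 3, flow now 15.
Augment Hall→Lobby→Exit: bottleneck 6, flow now 21.
No augmenting path remains; maximum flow = 21.
In the residual graph, reachable from Hall: {Hall, StairA, Lobby, C1}.
Min-cut edges: Hall→C4 (3), Hall→Exit (12), Lobby→Exit (6); capacity 3 + 12 + 6 = 21.
This cut is saturated, so no flow can exceed 21.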